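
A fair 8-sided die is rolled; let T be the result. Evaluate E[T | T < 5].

Given T < 5, T is equally likely to be any of {1, 2, 3, 4}.
E[T | T < 5] = (1 + 2 + 3 + 4) / 4 = 5/2.

5/2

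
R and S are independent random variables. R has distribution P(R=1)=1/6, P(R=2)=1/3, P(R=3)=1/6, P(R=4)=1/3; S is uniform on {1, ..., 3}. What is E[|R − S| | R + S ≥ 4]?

P(R + S ≥ 4) = 7/9.
Summing |R−S|·P(x,y) over outcomes with R + S ≥ 4 gives 19/18.
E[|R − S| | R + S ≥ 4] = (19/18) / (7/9) = 19/14.

19/14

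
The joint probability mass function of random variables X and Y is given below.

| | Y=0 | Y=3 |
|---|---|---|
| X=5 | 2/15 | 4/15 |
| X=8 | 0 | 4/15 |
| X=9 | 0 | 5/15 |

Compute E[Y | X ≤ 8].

12/5

P(X ≤ 8) = 2/3.
Σ Y·P over the event = 0·(2/15) + 3·(4/15) + 3·(4/15) = 8/5.
E[Y | X ≤ 8] = (8/5) / (2/3) = 12/5.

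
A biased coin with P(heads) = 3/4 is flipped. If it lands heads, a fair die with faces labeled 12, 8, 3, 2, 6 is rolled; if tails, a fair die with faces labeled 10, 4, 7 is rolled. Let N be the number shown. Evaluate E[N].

32/5

E[N | heads] = (12+8+3+2+6)/5 = 31/5.
E[N | tails] = (10+4+7)/3 = 7.
E[N] = (3/4)·(31/5) + (1/4)·(7) = 32/5.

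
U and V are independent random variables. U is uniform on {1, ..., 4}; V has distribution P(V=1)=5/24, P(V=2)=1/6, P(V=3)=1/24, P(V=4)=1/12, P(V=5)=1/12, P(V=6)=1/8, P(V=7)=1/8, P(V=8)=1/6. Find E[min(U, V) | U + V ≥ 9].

P(U + V ≥ 9) = 11/32.
Summing min(U,V)·P(x,y) over outcomes with U + V ≥ 9 gives 1.
E[min(U, V) | U + V ≥ 9] = (1) / (11/32) = 32/11.

32/11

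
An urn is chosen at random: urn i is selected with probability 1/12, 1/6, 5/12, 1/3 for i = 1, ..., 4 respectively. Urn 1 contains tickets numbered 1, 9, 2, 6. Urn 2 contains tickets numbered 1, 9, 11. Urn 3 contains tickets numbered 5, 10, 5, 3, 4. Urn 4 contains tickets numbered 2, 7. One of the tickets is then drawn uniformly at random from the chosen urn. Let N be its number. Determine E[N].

E[N | urn 1] = (1+9+2+6)/4 = 9/2.
E[N | urn 2] = (1+9+11)/3 = 7.
E[N | urn 3] = (5+10+5+3+4)/5 = 27/5.
E[N | urn 4] = (2+7)/2 = 9/2.
E[N] = (1/12)·(9/2) + (1/6)·(7) + (5/12)·(27/5) + (1/3)·(9/2) = 127/24.

127/24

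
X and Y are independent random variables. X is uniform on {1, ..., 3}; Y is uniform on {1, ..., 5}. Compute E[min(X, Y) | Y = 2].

5/3

P(Y = 2) = 1/5.
Summing min(X,Y)·P(x,y) over outcomes with Y = 2 gives 1/3.
E[min(X, Y) | Y = 2] = (1/3) / (1/5) = 5/3.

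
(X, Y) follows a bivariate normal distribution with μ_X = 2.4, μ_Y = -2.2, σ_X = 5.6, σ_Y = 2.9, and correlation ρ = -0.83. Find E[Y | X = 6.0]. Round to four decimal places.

-3.7474

E[Y | X=x] = μ_Y + ρ(σ_Y/σ_X)(x − μ_X) for jointly normal variables.
E[Y | X=6.0] = -2.2 + (-0.83)·(2.9/5.6)·(6.0 − (2.4)) = -2.2 + (-0.42982)·(3.6) = -3.7474.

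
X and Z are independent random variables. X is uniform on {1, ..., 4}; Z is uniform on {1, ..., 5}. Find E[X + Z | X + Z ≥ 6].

7

Outcomes with X + Z ≥ 6: (1,5), (2,4), (2,5), (3,3), (3,4), (3,5), (4,2), (4,3), (4,4), (4,5), each with probability 1/20.
E[X + Z | X + Z ≥ 6] = (6 + 6 + 7 + 6 + 7 + 8 + 6 + 7 + 8 + 9) / 10 = 7.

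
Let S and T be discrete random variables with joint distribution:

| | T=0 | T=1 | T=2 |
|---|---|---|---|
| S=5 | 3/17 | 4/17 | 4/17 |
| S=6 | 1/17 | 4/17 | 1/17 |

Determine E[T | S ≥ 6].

P(S ≥ 6) = 6/17.
Σ T·P over the event = 0·(1/17) + 1·(4/17) + 2·(1/17) = 6/17.
E[T | S ≥ 6] = (6/17) / (6/17) = 1.

1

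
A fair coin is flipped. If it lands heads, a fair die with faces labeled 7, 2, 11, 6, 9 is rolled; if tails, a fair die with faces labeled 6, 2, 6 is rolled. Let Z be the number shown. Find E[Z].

E[Z | heads] = (7+2+11+6+9)/5 = 7.
E[Z | tails] = (6+2+6)/3 = 14/3.
E[Z] = (1/2)·(7) + (1/2)·(14/3) = 35/6.

35/6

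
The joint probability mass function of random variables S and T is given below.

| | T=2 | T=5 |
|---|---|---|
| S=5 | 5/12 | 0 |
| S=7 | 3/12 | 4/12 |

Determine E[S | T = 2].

23/4

P(T = 2) = 2/3.
Σ S·P over the event = 5·(5/12) + 7·(3/12) = 23/6.
E[S | T = 2] = (23/6) / (2/3) = 23/4.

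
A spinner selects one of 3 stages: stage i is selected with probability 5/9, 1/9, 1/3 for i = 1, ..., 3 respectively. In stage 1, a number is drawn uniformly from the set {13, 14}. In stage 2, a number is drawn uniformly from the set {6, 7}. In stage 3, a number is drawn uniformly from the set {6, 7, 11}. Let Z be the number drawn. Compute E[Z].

98/9

E[Z | stage 1] = (13+14)/2 = 27/2.
E[Z | stage 2] = (6+7)/2 = 13/2.
E[Z | stage 3] = (6+7+11)/3 = 8.
E[Z] = (5/9)·(27/2) + (1/9)·(13/2) + (1/3)·(8) = 98/9.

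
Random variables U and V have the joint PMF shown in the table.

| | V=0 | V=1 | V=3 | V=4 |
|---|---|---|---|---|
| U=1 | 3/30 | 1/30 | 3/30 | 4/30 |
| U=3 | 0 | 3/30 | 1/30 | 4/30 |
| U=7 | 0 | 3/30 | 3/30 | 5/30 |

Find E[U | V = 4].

51/13

P(V = 4) = 13/30.
Σ U·P over the event = 1·(4/30) + 3·(4/30) + 7·(5/30) = 17/10.
E[U | V = 4] = (17/10) / (13/30) = 51/13.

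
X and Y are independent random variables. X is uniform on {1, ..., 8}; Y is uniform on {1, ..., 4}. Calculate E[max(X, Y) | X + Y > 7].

P(X + Y > 7) = 7/16.
Summing max(X,Y)·P(x,y) over outcomes with X + Y > 7 gives 23/8.
E[max(X, Y) | X + Y > 7] = (23/8) / (7/16) = 46/7.

46/7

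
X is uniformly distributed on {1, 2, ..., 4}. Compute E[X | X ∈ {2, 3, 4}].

3

P(X ∈ {2, 3, 4}) = 3/4.
Σ over the event: 2·1/4 + 3·1/4 + 4·1/4 = 9/4.
E[X | X ∈ {2, 3, 4}] = (9/4) / (3/4) = 3.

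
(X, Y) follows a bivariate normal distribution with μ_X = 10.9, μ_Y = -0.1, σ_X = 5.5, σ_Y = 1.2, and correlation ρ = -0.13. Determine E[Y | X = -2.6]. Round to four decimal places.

0.2829

The regression of Y on X has slope ρ·σ_Y/σ_X and passes through (μ_X, μ_Y).
E[Y | X=-2.6] = -0.1 + (-0.13)·(1.2/5.5)·(-2.6 − (10.9)) = -0.1 + (-0.028364)·(-13.5) = 0.2829.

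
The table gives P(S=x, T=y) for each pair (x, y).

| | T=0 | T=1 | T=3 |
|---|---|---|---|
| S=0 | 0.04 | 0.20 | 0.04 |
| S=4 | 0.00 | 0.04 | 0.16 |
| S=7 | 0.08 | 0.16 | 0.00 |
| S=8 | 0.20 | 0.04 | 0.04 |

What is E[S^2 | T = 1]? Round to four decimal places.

25.0909

P(T = 1) = 0.44.
Σ S^2·P over the event = 0·(0.20) + 16·(0.04) + 49·(0.16) + 64·(0.04) = 11.04.
E[S^2 | T = 1] = (11.04) / (0.44) = 25.0909.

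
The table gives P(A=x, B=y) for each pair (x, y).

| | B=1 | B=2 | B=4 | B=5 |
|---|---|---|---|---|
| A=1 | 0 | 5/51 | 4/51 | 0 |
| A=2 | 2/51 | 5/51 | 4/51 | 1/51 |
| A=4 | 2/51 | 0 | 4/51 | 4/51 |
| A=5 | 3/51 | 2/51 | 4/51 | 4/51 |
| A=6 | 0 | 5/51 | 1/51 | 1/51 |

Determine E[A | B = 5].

P(B = 5) = 10/51.
Σ A·P over the event = 2·(1/51) + 4·(4/51) + 5·(4/51) + 6·(1/51) = 44/51.
E[A | B = 5] = (44/51) / (10/51) = 22/5.

22/5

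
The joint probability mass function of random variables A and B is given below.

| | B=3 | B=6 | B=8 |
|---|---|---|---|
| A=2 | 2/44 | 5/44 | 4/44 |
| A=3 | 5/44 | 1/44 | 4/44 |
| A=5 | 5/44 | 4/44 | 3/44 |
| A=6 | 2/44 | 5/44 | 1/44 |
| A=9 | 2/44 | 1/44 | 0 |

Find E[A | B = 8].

P(B = 8) = 3/11.
Summing A·P(A=x,B=y) over the conditioning event gives 41/44.
E[A | B = 8] = (41/44) / (3/11) = 41/12.

41/12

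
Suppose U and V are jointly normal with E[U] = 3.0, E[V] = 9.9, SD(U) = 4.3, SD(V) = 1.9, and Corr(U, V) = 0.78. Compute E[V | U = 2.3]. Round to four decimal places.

9.6587

The regression of V on U has slope ρ·σ_V/σ_U and passes through (μ_U, μ_V).
E[V | U=2.3] = 9.9 + (0.78)·(1.9/4.3)·(2.3 − (3.0)) = 9.9 + (0.34465)·(-0.7) = 9.6587.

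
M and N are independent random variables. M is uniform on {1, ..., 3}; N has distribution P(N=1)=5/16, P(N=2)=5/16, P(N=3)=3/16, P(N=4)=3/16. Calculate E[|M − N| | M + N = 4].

16/13

P(M + N = 4) = 13/48.
Summing |M−N|·P(x,y) over outcomes with M + N = 4 gives 1/3.
E[|M − N| | M + N = 4] = (1/3) / (13/48) = 16/13.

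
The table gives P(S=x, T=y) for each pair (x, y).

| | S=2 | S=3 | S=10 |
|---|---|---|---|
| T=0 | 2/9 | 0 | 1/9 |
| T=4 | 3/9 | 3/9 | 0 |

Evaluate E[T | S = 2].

P(S = 2) = 5/9.
Σ T·P over the event = 0·(2/9) + 4·(3/9) = 4/3.
E[T | S = 2] = (4/3) / (5/9) = 12/5.

12/5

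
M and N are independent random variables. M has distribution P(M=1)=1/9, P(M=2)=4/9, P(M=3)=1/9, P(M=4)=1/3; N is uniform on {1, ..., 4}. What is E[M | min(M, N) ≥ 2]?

23/8

P(min(M, N) ≥ 2) = 2/3.
Summing M·P(x,y) over outcomes with min(M, N) ≥ 2 gives 23/12.
E[M | min(M, N) ≥ 2] = (23/12) / (2/3) = 23/8.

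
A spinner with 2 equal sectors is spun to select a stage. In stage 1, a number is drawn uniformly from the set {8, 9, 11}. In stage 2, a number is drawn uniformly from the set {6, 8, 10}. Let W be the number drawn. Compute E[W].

E[W | stage 1] = (8+9+11)/3 = 28/3.
E[W | stage 2] = (6+8+10)/3 = 8.
E[W] = (1/2)·(28/3) + (1/2)·(8) = 26/3.

26/3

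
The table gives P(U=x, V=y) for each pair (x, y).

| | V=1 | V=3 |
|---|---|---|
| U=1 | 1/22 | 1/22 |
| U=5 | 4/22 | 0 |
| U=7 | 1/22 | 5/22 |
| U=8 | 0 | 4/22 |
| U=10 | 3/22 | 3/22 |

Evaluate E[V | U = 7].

P(U = 7) = 3/11.
Σ V·P over the event = 1·(1/22) + 3·(5/22) = 8/11.
E[V | U = 7] = (8/11) / (3/11) = 8/3.

8/3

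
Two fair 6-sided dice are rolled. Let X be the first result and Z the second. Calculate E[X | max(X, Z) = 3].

12/5

P(max(X, Z) = 3) = 5/36.
Summing X·P(x,y) over outcomes with max(X, Z) = 3 gives 1/3.
E[X | max(X, Z) = 3] = (1/3) / (5/36) = 12/5.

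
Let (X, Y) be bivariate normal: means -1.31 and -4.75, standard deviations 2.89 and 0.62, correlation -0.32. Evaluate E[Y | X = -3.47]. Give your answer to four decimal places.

-4.6017

E[Y | X=x] = μ_Y + ρ(σ_Y/σ_X)(x − μ_X) for jointly normal variables.
E[Y | X=-3.47] = -4.75 + (-0.32)·(0.62/2.89)·(-3.47 − (-1.31)) = -4.75 + (-0.068651)·(-2.16) = -4.6017.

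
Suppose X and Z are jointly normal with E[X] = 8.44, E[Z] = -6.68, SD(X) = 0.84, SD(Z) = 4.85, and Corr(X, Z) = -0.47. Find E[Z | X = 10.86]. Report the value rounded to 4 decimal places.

-13.2471

The regression of Z on X has slope ρ·σ_Z/σ_X and passes through (μ_X, μ_Z).
E[Z | X=10.86] = -6.68 + (-0.47)·(4.85/0.84)·(10.86 − (8.44)) = -6.68 + (-2.71369)·(2.42) = -13.2471.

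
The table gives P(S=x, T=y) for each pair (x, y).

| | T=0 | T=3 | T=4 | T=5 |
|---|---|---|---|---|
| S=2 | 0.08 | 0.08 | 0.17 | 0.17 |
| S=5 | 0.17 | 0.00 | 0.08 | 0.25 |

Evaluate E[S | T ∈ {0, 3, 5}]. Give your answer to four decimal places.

3.6800

P(T ∈ {0, 3, 5}) = 0.75.
Σ S·P over the event = 2·(0.08) + 2·(0.08) + 2·(0.17) + 5·(0.17) + 5·(0.25) = 2.76.
E[S | T ∈ {0, 3, 5}] = (2.76) / (0.75) = 3.6800.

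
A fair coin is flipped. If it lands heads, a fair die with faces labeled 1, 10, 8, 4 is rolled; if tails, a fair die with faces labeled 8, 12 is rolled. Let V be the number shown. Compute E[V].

E[V | heads] = (1+10+8+4)/4 = 23/4.
E[V | tails] = (8+12)/2 = 10.
By the law of total expectation,
E[V] = (1/2)·(23/4) + (1/2)·(10) = 63/8.

63/8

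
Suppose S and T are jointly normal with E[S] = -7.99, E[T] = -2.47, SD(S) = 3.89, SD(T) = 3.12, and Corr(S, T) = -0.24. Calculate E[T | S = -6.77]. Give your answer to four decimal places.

-2.7048

The regression of T on S has slope ρ·σ_T/σ_S and passes through (μ_S, μ_T).
E[T | S=-6.77] = -2.47 + (-0.24)·(3.12/3.89)·(-6.77 − (-7.99)) = -2.47 + (-0.19249)·(1.22) = -2.7048.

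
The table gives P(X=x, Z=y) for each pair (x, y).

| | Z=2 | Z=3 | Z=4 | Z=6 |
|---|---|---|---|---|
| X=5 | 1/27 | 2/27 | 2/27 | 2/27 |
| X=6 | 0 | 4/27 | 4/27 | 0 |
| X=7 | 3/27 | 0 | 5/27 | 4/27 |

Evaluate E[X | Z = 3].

P(Z = 3) = 2/9.
Summing X·P(X=x,Z=y) over the conditioning event gives 34/27.
E[X | Z = 3] = (34/27) / (2/9) = 17/3.

17/3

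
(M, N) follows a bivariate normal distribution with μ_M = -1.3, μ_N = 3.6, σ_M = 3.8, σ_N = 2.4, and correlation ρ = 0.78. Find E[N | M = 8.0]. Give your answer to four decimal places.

8.1815

The regression of N on M has slope ρ·σ_N/σ_M and passes through (μ_M, μ_N).
E[N | M=8.0] = 3.6 + (0.78)·(2.4/3.8)·(8.0 − (-1.3)) = 3.6 + (0.49263)·(9.3) = 8.1815.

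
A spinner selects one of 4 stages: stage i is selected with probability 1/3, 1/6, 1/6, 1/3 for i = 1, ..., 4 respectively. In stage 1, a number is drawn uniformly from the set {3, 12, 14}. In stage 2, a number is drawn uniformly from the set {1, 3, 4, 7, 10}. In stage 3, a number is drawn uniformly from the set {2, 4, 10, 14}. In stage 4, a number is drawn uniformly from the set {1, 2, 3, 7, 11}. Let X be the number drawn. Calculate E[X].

1243/180

E[X | stage 1] = (3+12+14)/3 = 29/3.
E[X | stage 2] = (1+3+4+7+10)/5 = 5.
E[X | stage 3] = (2+4+10+14)/4 = 15/2.
E[X | stage 4] = (1+2+3+7+11)/5 = 24/5.
E[X] = (1/3)·(29/3) + (1/6)·(5) + (1/6)·(15/2) + (1/3)·(24/5) = 1243/180.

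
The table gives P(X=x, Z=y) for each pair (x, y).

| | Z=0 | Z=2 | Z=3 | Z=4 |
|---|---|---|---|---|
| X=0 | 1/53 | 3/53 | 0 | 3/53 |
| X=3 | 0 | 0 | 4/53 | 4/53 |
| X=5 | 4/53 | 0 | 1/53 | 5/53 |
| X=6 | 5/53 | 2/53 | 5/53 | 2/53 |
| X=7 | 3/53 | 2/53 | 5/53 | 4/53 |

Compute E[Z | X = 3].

P(X = 3) = 8/53.
Σ Z·P over the event = 3·(4/53) + 4·(4/53) = 28/53.
E[Z | X = 3] = (28/53) / (8/53) = 7/2.

7/2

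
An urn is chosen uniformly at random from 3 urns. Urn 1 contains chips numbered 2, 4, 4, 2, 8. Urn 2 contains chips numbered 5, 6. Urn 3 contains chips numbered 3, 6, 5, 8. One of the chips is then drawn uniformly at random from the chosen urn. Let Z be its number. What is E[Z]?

5

E[Z | urn 1] = (2+4+4+2+8)/5 = 4.
E[Z | urn 2] = (5+6)/2 = 11/2.
E[Z | urn 3] = (3+6+5+8)/4 = 11/2.
E[Z] = (1/3)·(4) + (1/3)·(11/2) + (1/3)·(11/2) = 5.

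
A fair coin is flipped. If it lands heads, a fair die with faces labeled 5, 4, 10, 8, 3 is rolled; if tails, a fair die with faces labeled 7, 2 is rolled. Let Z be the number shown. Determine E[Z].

E[Z | heads] = (5+4+10+8+3)/5 = 6.
E[Z | tails] = (7+2)/2 = 9/2.
By the law of total expectation,
E[Z] = (1/2)·(6) + (1/2)·(9/2) = 21/4.

21/4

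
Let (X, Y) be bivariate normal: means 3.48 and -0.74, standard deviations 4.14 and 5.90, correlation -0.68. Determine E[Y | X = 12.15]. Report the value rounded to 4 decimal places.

For a bivariate normal, E[Y | X=x] = μ_Y + ρ·(σ_Y/σ_X)·(x − μ_X).
E[Y | X=12.15] = -0.74 + (-0.68)·(5.90/4.14)·(12.15 − (3.48)) = -0.74 + (-0.96908)·(8.67) = -9.1419.

-9.1419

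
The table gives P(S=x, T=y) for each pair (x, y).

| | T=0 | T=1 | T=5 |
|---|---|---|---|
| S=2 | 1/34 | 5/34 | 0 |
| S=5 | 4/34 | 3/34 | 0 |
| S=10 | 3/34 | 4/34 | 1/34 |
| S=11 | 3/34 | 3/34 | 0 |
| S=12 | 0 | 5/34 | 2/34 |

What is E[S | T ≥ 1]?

192/23

P(T ≥ 1) = 23/34.
Σ S·P over the event = 2·(5/34) + 5·(3/34) + 10·(4/34) + 10·(1/34) + 11·(3/34) + 12·(5/34) + 12·(2/34) = 96/17.
E[S | T ≥ 1] = (96/17) / (23/34) = 192/23.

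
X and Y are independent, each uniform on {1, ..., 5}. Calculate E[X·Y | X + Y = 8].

Outcomes with X + Y = 8: (3,5), (4,4), (5,3), each with probability 1/25.
E[X·Y | X + Y = 8] = (15 + 16 + 15) / 3 = 46/3.

46/3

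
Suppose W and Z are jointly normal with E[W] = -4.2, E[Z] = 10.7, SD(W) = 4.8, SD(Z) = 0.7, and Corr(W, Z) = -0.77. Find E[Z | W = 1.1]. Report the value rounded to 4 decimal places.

E[Z | W=x] = μ_Z + ρ(σ_Z/σ_W)(x − μ_W) for jointly normal variables.
E[Z | W=1.1] = 10.7 + (-0.77)·(0.7/4.8)·(1.1 − (-4.2)) = 10.7 + (-0.11229)·(5.3) = 10.1049.

10.1049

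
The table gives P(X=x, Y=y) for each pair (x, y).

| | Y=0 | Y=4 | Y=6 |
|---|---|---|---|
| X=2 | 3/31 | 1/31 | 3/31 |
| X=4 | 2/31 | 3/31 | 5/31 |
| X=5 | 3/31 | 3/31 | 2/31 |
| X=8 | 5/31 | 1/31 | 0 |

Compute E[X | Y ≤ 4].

P(Y ≤ 4) = 21/31.
Summing X·P(X=x,Y=y) over the conditioning event gives 106/31.
E[X | Y ≤ 4] = (106/31) / (21/31) = 106/21.

106/21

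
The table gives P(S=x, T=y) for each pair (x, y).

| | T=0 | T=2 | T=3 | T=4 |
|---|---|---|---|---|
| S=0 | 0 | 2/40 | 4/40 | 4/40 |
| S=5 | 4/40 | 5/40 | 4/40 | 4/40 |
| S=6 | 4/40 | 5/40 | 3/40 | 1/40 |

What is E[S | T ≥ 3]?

P(T ≥ 3) = 1/2.
Σ S·P over the event = 0·(4/40) + 0·(4/40) + 5·(4/40) + 5·(4/40) + 6·(3/40) + 6·(1/40) = 8/5.
E[S | T ≥ 3] = (8/5) / (1/2) = 16/5.

16/5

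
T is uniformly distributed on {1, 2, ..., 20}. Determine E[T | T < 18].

9

P(T < 18) = 17/20.
E[T | T < 18] = (153/20) / (17/20) = 9.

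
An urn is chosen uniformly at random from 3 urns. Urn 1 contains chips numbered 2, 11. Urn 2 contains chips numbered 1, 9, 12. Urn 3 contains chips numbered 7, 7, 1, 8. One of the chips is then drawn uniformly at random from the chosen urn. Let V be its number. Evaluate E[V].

E[V | urn 1] = (2+11)/2 = 13/2.
E[V | urn 2] = (1+9+12)/3 = 22/3.
E[V | urn 3] = (7+7+1+8)/4 = 23/4.
By the law of total expectation,
E[V] = (1/3)·(13/2) + (1/3)·(22/3) + (1/3)·(23/4) = 235/36.

235/36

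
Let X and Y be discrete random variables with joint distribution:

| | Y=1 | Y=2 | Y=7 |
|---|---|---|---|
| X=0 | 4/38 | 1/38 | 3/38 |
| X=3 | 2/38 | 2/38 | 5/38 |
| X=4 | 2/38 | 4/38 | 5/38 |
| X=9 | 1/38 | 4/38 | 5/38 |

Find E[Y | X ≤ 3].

4

P(X ≤ 3) = 17/38.
Summing Y·P(X=x,Y=y) over the conditioning event gives 34/19.
E[Y | X ≤ 3] = (34/19) / (17/38) = 4.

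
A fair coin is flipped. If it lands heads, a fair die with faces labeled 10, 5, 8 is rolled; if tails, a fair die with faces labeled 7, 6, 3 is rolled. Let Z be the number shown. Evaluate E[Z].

E[Z | heads] = (10+5+8)/3 = 23/3.
E[Z | tails] = (7+6+3)/3 = 16/3.
E[Z] = (1/2)·(23/3) + (1/2)·(16/3) = 13/2.

13/2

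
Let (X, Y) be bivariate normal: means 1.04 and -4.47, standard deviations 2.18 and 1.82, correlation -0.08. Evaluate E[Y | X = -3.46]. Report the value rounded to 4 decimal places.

The regression of Y on X has slope ρ·σ_Y/σ_X and passes through (μ_X, μ_Y).
E[Y | X=-3.46] = -4.47 + (-0.08)·(1.82/2.18)·(-3.46 − (1.04)) = -4.47 + (-0.066789)·(-4.5) = -4.1694.

-4.1694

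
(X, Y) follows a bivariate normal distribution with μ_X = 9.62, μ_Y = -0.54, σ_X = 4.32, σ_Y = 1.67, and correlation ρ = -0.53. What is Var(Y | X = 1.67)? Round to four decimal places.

2.0055

For a bivariate normal, Var(Y | X=x) = σ_Y²(1 − ρ²).
Var(Y | X=1.67) = (1.67)²·(1 − (-0.53)²) = 2.7889·0.7191 = 2.0055.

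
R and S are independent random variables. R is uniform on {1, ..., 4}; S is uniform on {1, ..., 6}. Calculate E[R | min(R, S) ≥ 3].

Outcomes with min(R, S) ≥ 3: (3,3), (3,4), (3,5), (3,6), (4,3), (4,4), (4,5), (4,6), each with probability 1/24.
E[R | min(R, S) ≥ 3] = (3 + 3 + 3 + 3 + 4 + 4 + 4 + 4) / 8 = 7/2.

7/2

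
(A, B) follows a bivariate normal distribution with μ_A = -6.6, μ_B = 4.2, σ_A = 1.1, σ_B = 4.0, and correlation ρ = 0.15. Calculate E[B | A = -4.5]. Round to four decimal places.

5.3455

The regression of B on A has slope ρ·σ_B/σ_A and passes through (μ_A, μ_B).
E[B | A=-4.5] = 4.2 + (0.15)·(4.0/1.1)·(-4.5 − (-6.6)) = 4.2 + (0.545455)·(2.1) = 5.3455.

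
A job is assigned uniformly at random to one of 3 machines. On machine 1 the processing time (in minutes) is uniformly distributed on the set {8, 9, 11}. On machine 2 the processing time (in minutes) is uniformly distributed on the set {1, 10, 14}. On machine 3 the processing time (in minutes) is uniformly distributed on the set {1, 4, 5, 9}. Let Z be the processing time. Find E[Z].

269/36

E[Z | machine 1] = (8+9+11)/3 = 28/3.
E[Z | machine 2] = (1+10+14)/3 = 25/3.
E[Z | machine 3] = (1+4+5+9)/4 = 19/4.
By the law of total expectation,
E[Z] = (1/3)·(28/3) + (1/3)·(25/3) + (1/3)·(19/4) = 269/36.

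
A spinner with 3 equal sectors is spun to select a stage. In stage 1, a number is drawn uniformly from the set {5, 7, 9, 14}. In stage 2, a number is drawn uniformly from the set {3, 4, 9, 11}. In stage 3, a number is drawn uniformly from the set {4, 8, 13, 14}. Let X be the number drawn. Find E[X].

101/12

E[X | stage 1] = (5+7+9+14)/4 = 35/4.
E[X | stage 2] = (3+4+9+11)/4 = 27/4.
E[X | stage 3] = (4+8+13+14)/4 = 39/4.
By the law of total expectation,
E[X] = (1/3)·(35/4) + (1/3)·(27/4) + (1/3)·(39/4) = 101/12.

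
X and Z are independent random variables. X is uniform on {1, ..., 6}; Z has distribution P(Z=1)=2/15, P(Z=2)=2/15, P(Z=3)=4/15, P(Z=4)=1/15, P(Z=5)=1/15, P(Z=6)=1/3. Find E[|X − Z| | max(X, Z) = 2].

2/3

P(max(X, Z) = 2) = 1/15.
Summing |X−Z|·P(x,y) over outcomes with max(X, Z) = 2 gives 2/45.
E[|X − Z| | max(X, Z) = 2] = (2/45) / (1/15) = 2/3.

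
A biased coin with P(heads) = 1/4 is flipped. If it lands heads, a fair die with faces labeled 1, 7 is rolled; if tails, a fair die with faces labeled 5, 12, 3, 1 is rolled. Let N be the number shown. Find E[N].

79/16

E[N | heads] = (1+7)/2 = 4.
E[N | tails] = (5+12+3+1)/4 = 21/4.
E[N] = (1/4)·(4) + (3/4)·(21/4) = 79/16.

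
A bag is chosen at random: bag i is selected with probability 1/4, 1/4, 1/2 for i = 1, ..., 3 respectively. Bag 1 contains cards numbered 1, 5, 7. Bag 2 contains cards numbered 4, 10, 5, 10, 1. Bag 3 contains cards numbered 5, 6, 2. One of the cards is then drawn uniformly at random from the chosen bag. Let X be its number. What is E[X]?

E[X | bag 1] = (1+5+7)/3 = 13/3.
E[X | bag 2] = (4+10+5+10+1)/5 = 6.
E[X | bag 3] = (5+6+2)/3 = 13/3.
By the law of total expectation,
E[X] = (1/4)·(13/3) + (1/4)·(6) + (1/2)·(13/3) = 19/4.

19/4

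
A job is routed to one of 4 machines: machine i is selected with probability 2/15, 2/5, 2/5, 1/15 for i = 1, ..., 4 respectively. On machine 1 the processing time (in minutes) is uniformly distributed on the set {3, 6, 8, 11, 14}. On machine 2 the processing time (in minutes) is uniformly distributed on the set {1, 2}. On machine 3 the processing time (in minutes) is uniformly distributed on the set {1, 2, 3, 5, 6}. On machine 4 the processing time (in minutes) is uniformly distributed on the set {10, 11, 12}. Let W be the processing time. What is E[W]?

286/75

E[W | machine 1] = (3+6+8+11+14)/5 = 42/5.
E[W | machine 2] = (1+2)/2 = 3/2.
E[W | machine 3] = (1+2+3+5+6)/5 = 17/5.
E[W | machine 4] = (10+11+12)/3 = 11.
E[W] = (2/15)·(42/5) + (2/5)·(3/2) + (2/5)·(17/5) + (1/15)·(11) = 286/75.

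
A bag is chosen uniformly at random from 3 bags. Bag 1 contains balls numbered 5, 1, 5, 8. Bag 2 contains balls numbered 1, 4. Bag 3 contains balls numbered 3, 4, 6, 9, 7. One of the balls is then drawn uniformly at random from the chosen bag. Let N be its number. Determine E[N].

87/20

E[N | bag 1] = (5+1+5+8)/4 = 19/4.
E[N | bag 2] = (1+4)/2 = 5/2.
E[N | bag 3] = (3+4+6+9+7)/5 = 29/5.
By the law of total expectation,
E[N] = (1/3)·(19/4) + (1/3)·(5/2) + (1/3)·(29/5) = 87/20.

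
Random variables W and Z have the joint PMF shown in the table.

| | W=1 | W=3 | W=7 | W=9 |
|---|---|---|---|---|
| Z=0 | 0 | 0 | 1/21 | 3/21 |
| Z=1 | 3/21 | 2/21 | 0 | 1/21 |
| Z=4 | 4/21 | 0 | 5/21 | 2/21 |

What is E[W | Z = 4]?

57/11

P(Z = 4) = 11/21.
Summing W·P(W=x,Z=y) over the conditioning event gives 19/7.
E[W | Z = 4] = (19/7) / (11/21) = 57/11.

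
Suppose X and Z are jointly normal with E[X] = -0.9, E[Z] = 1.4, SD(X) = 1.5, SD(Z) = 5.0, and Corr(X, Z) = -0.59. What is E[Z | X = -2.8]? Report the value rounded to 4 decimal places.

For a bivariate normal, E[Z | X=x] = μ_Z + ρ·(σ_Z/σ_X)·(x − μ_X).
E[Z | X=-2.8] = 1.4 + (-0.59)·(5.0/1.5)·(-2.8 − (-0.9)) = 1.4 + (-1.9667)·(-1.9) = 5.1367.

5.1367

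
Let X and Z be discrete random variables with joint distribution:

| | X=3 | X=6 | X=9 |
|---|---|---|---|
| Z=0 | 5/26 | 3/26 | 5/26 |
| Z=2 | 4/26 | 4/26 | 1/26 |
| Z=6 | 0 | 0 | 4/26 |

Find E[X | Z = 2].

5

P(Z = 2) = 9/26.
Σ X·P over the event = 3·(4/26) + 6·(4/26) + 9·(1/26) = 45/26.
E[X | Z = 2] = (45/26) / (9/26) = 5.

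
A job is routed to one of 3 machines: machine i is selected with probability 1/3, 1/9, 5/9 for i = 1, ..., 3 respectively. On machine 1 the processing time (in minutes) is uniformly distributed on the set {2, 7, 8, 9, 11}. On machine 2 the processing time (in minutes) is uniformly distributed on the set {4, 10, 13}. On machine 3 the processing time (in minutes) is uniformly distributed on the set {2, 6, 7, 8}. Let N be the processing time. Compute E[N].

E[N | machine 1] = (2+7+8+9+11)/5 = 37/5.
E[N | machine 2] = (4+10+13)/3 = 9.
E[N | machine 3] = (2+6+7+8)/4 = 23/4.
E[N] = (1/3)·(37/5) + (1/9)·(9) + (5/9)·(23/4) = 1199/180.

1199/180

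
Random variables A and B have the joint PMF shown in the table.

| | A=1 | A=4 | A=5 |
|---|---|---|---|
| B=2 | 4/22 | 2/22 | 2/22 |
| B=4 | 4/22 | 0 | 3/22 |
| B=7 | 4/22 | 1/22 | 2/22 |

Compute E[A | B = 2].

11/4

P(B = 2) = 4/11.
Summing A·P(A=x,B=y) over the conditioning event gives 1.
E[A | B = 2] = (1) / (4/11) = 11/4.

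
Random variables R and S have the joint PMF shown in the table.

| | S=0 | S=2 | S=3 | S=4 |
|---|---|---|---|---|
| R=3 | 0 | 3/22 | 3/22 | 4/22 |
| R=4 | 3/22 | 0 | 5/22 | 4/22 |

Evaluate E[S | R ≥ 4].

P(R ≥ 4) = 6/11.
Σ S·P over the event = 0·(3/22) + 3·(5/22) + 4·(4/22) = 31/22.
E[S | R ≥ 4] = (31/22) / (6/11) = 31/12.

31/12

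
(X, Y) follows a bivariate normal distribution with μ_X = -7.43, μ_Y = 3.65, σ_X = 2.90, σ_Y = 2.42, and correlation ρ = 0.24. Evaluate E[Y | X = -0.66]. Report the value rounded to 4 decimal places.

For a bivariate normal, E[Y | X=x] = μ_Y + ρ·(σ_Y/σ_X)·(x − μ_X).
E[Y | X=-0.66] = 3.65 + (0.24)·(2.42/2.90)·(-0.66 − (-7.43)) = 3.65 + (0.20028)·(6.77) = 5.0059.

5.0059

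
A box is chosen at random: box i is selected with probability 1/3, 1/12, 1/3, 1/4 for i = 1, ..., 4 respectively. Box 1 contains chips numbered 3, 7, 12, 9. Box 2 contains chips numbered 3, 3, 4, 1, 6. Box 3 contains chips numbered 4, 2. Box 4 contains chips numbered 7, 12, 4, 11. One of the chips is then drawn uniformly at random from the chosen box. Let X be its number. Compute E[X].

E[X | box 1] = (3+7+12+9)/4 = 31/4.
E[X | box 2] = (3+3+4+1+6)/5 = 17/5.
E[X | box 3] = (4+2)/2 = 3.
E[X | box 4] = (7+12+4+11)/4 = 17/2.
By the law of total expectation,
E[X] = (1/3)·(31/4) + (1/12)·(17/5) + (1/3)·(3) + (1/4)·(17/2) = 719/120.

719/120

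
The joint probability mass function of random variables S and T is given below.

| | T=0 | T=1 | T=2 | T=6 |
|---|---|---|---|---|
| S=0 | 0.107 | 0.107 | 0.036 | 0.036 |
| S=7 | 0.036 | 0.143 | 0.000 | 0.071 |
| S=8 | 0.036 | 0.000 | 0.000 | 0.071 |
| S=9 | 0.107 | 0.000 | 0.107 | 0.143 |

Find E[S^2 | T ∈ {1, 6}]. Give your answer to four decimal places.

P(T ∈ {1, 6}) = 0.571.
Σ S^2·P over the event = 0·(0.107) + 0·(0.036) + 49·(0.143) + 49·(0.071) + 64·(0.071) + 81·(0.143) = 26.613.
E[S^2 | T ∈ {1, 6}] = (26.613) / (0.571) = 46.6077.

46.6077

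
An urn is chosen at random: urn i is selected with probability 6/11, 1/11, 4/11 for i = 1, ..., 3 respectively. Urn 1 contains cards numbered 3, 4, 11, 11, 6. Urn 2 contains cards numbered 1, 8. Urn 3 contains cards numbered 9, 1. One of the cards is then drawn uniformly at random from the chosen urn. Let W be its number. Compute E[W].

133/22

E[W | urn 1] = (3+4+11+11+6)/5 = 7.
E[W | urn 2] = (1+8)/2 = 9/2.
E[W | urn 3] = (9+1)/2 = 5.
By the law of total expectation,
E[W] = (6/11)·(7) + (1/11)·(9/2) + (4/11)·(5) = 133/22.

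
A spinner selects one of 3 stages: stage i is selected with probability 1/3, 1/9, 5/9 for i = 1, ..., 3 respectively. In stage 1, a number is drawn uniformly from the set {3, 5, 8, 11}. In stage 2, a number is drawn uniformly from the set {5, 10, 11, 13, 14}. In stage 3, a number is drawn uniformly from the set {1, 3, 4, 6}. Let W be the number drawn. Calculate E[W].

E[W | stage 1] = (3+5+8+11)/4 = 27/4.
E[W | stage 2] = (5+10+11+13+14)/5 = 53/5.
E[W | stage 3] = (1+3+4+6)/4 = 7/2.
By the law of total expectation,
E[W] = (1/3)·(27/4) + (1/9)·(53/5) + (5/9)·(7/2) = 967/180.

967/180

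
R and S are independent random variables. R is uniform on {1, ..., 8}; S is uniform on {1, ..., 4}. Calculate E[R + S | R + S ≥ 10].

32/3

Outcomes with R + S ≥ 10: (6,4), (7,3), (7,4), (8,2), (8,3), (8,4), each with probability 1/32.
E[R + S | R + S ≥ 10] = (10 + 10 + 11 + 10 + 11 + 12) / 6 = 32/3.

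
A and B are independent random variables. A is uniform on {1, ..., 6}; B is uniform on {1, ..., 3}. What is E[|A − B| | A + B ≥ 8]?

Outcomes with A + B ≥ 8: (5,3), (6,2), (6,3), each with probability 1/18.
E[|A − B| | A + B ≥ 8] = (2 + 4 + 3) / 3 = 3.

3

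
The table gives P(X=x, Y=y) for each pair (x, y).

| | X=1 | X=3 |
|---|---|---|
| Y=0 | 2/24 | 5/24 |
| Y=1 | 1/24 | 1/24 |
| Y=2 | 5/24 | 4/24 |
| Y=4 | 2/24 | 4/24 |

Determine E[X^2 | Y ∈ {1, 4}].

P(Y ∈ {1, 4}) = 1/3.
Summing X^2·P(X=x,Y=y) over the conditioning event gives 2.
E[X^2 | Y ∈ {1, 4}] = (2) / (1/3) = 6.

6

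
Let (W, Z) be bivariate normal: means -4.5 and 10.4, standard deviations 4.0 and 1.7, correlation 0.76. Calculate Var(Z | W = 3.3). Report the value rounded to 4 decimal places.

Var(Z | W=x) = (1 − ρ²)·σ_Z².
Var(Z | W=3.3) = (1.7)²·(1 − (0.76)²) = 2.89·0.4224 = 1.2207.

1.2207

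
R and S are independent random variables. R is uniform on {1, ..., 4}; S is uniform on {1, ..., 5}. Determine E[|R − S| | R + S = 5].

P(R + S = 5) = 1/5.
Summing |R−S|·P(x,y) over outcomes with R + S = 5 gives 2/5.
E[|R − S| | R + S = 5] = (2/5) / (1/5) = 2.

2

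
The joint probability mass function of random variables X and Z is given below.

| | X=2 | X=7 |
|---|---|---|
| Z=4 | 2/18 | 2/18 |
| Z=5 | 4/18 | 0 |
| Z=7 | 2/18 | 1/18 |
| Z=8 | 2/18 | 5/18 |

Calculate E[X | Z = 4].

P(Z = 4) = 2/9.
Σ X·P over the event = 2·(2/18) + 7·(2/18) = 1.
E[X | Z = 4] = (1) / (2/9) = 9/2.

9/2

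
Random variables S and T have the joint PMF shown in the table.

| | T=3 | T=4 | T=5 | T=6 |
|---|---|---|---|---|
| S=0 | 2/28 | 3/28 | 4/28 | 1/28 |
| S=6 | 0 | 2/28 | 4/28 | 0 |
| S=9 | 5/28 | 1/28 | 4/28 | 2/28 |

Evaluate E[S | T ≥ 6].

P(T ≥ 6) = 3/28.
Σ S·P over the event = 0·(1/28) + 9·(2/28) = 9/14.
E[S | T ≥ 6] = (9/14) / (3/28) = 6.

6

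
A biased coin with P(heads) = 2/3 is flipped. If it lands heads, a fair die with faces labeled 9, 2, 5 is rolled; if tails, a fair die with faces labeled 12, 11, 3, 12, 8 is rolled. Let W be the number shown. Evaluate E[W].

E[W | heads] = (9+2+5)/3 = 16/3.
E[W | tails] = (12+11+3+12+8)/5 = 46/5.
By the law of total expectation,
E[W] = (2/3)·(16/3) + (1/3)·(46/5) = 298/45.

298/45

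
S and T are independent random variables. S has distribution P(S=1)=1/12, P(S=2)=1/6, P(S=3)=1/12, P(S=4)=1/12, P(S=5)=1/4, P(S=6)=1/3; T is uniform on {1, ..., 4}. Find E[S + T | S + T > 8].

P(S + T > 8) = 11/48.
Summing (S+T)·P(x,y) over outcomes with S + T > 8 gives 103/48.
E[S + T | S + T > 8] = (103/48) / (11/48) = 103/11.

103/11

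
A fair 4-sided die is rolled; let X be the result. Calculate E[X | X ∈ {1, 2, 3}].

2

P(X ∈ {1, 2, 3}) = 3/4.
Σ over the event: 1·1/4 + 2·1/4 + 3·1/4 = 3/2.
E[X | X ∈ {1, 2, 3}] = (3/2) / (3/4) = 2.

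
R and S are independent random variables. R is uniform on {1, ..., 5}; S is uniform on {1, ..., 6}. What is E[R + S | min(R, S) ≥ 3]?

17/2

P(min(R, S) ≥ 3) = 2/5.
Summing (R+S)·P(x,y) over outcomes with min(R, S) ≥ 3 gives 17/5.
E[R + S | min(R, S) ≥ 3] = (17/5) / (2/5) = 17/2.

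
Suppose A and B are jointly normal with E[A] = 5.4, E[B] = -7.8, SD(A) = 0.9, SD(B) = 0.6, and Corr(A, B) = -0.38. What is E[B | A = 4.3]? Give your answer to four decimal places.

E[B | A=x] = μ_B + ρ(σ_B/σ_A)(x − μ_A) for jointly normal variables.
E[B | A=4.3] = -7.8 + (-0.38)·(0.6/0.9)·(4.3 − (5.4)) = -7.8 + (-0.25333)·(-1.1) = -7.5213.

-7.5213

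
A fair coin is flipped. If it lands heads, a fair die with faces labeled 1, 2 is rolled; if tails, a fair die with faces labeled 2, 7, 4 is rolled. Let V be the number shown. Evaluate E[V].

E[V | heads] = (1+2)/2 = 3/2.
E[V | tails] = (2+7+4)/3 = 13/3.
E[V] = (1/2)·(3/2) + (1/2)·(13/3) = 35/12.

35/12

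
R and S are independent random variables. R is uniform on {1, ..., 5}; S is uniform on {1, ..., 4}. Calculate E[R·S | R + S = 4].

10/3

Outcomes with R + S = 4: (1,3), (2,2), (3,1), each with probability 1/20.
E[R·S | R + S = 4] = (3 + 4 + 3) / 3 = 10/3.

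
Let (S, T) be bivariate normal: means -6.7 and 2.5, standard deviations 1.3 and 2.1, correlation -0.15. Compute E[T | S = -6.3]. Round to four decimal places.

For a bivariate normal, E[T | S=x] = μ_T + ρ·(σ_T/σ_S)·(x − μ_S).
E[T | S=-6.3] = 2.5 + (-0.15)·(2.1/1.3)·(-6.3 − (-6.7)) = 2.5 + (-0.24231)·(0.4) = 2.4031.

2.4031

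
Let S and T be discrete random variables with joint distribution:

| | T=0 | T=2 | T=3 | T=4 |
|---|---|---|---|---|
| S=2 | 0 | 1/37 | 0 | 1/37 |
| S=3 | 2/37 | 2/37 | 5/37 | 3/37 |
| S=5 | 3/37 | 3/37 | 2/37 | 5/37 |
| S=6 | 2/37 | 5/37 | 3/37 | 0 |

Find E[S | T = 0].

33/7

P(T = 0) = 7/37.
Σ S·P over the event = 3·(2/37) + 5·(3/37) + 6·(2/37) = 33/37.
E[S | T = 0] = (33/37) / (7/37) = 33/7.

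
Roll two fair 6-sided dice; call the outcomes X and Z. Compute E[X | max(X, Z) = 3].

12/5

Outcomes with max(X, Z) = 3: (1,3), (2,3), (3,1), (3,2), (3,3), each with probability 1/36.
E[X | max(X, Z) = 3] = (1 + 2 + 3 + 3 + 3) / 5 = 12/5.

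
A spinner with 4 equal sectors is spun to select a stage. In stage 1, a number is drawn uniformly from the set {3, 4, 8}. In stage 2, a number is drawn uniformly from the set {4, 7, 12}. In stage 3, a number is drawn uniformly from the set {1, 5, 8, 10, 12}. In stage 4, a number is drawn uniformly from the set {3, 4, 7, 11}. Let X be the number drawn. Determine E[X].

1567/240

E[X | stage 1] = (3+4+8)/3 = 5.
E[X | stage 2] = (4+7+12)/3 = 23/3.
E[X | stage 3] = (1+5+8+10+12)/5 = 36/5.
E[X | stage 4] = (3+4+7+11)/4 = 25/4.
E[X] = (1/4)·(5) + (1/4)·(23/3) + (1/4)·(36/5) + (1/4)·(25/4) = 1567/240.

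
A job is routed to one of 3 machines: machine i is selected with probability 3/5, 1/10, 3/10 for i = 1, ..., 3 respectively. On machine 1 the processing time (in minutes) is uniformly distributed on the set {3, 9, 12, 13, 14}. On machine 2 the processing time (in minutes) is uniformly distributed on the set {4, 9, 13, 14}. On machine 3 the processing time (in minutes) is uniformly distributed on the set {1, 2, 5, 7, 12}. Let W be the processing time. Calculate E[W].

437/50

E[W | machine 1] = (3+9+12+13+14)/5 = 51/5.
E[W | machine 2] = (4+9+13+14)/4 = 10.
E[W | machine 3] = (1+2+5+7+12)/5 = 27/5.
E[W] = (3/5)·(51/5) + (1/10)·(10) + (3/10)·(27/5) = 437/50.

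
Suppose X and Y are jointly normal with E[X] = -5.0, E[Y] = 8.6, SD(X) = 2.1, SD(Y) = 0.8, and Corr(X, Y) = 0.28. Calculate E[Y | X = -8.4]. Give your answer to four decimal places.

8.2373

For a bivariate normal, E[Y | X=x] = μ_Y + ρ·(σ_Y/σ_X)·(x − μ_X).
E[Y | X=-8.4] = 8.6 + (0.28)·(0.8/2.1)·(-8.4 − (-5.0)) = 8.6 + (0.10667)·(-3.4) = 8.2373.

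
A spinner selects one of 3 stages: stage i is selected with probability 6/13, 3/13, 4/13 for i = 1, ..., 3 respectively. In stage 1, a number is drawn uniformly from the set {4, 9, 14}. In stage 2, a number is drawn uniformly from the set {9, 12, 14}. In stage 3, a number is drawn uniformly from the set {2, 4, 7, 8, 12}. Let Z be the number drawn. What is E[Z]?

E[Z | stage 1] = (4+9+14)/3 = 9.
E[Z | stage 2] = (9+12+14)/3 = 35/3.
E[Z | stage 3] = (2+4+7+8+12)/5 = 33/5.
E[Z] = (6/13)·(9) + (3/13)·(35/3) + (4/13)·(33/5) = 577/65.

577/65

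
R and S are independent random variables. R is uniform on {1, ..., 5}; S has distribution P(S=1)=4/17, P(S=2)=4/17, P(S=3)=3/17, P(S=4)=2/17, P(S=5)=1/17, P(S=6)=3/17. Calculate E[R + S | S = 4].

7

P(S = 4) = 2/17.
Summing (R+S)·P(x,y) over outcomes with S = 4 gives 14/17.
E[R + S | S = 4] = (14/17) / (2/17) = 7.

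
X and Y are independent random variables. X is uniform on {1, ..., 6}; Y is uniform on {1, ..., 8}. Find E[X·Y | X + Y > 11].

P(X + Y > 11) = 1/8.
Summing XY·P(x,y) over outcomes with X + Y > 11 gives 233/48.
E[X·Y | X + Y > 11] = (233/48) / (1/8) = 233/6.

233/6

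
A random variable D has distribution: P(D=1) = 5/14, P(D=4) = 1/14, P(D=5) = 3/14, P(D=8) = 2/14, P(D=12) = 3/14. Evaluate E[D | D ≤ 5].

8/3

P(D ≤ 5) = 9/14.
Σ over the event: 1·5/14 + 4·1/14 + 5·3/14 = 12/7.
E[D | D ≤ 5] = (12/7) / (9/14) = 8/3.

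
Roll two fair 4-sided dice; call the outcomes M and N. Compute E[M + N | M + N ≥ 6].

Outcomes with M + N ≥ 6: (2,4), (3,3), (3,4), (4,2), (4,3), (4,4), each with probability 1/16.
E[M + N | M + N ≥ 6] = (6 + 6 + 7 + 6 + 7 + 8) / 6 = 20/3.

20/3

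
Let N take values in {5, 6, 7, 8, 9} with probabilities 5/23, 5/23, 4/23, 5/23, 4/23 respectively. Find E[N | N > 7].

P(N > 7) = 9/23.
Σ over the event: 8·5/23 + 9·4/23 = 76/23.
E[N | N > 7] = (76/23) / (9/23) = 76/9.

76/9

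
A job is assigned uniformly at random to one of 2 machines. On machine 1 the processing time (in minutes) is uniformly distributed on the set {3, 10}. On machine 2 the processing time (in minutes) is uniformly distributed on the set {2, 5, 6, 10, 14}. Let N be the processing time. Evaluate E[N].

E[N | machine 1] = (3+10)/2 = 13/2.
E[N | machine 2] = (2+5+6+10+14)/5 = 37/5.
By the law of total expectation,
E[N] = (1/2)·(13/2) + (1/2)·(37/5) = 139/20.

139/20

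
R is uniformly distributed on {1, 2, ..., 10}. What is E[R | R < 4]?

2

Given R < 4, R is equally likely to be any of {1, 2, 3}.
E[R | R < 4] = (1 + 2 + 3) / 3 = 2.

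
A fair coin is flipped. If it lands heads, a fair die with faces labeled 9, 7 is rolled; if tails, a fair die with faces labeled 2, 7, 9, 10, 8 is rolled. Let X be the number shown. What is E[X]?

38/5

E[X | heads] = (9+7)/2 = 8.
E[X | tails] = (2+7+9+10+8)/5 = 36/5.
By the law of total expectation,
E[X] = (1/2)·(8) + (1/2)·(36/5) = 38/5.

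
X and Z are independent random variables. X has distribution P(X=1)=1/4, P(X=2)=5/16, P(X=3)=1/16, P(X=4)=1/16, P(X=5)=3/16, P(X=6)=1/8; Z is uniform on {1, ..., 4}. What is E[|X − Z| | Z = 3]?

P(Z = 3) = 1/4.
Summing |X−Z|·P(x,y) over outcomes with Z = 3 gives 13/32.
E[|X − Z| | Z = 3] = (13/32) / (1/4) = 13/8.

13/8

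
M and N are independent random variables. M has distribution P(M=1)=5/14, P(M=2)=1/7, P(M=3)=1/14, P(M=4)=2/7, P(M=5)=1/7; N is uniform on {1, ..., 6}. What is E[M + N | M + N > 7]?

P(M + N > 7) = 2/7.
Summing (M+N)·P(x,y) over outcomes with M + N > 7 gives 31/12.
E[M + N | M + N > 7] = (31/12) / (2/7) = 217/24.

217/24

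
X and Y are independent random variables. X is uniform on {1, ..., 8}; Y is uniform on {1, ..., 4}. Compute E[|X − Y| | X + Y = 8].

3

Outcomes with X + Y = 8: (4,4), (5,3), (6,2), (7,1), each with probability 1/32.
E[|X − Y| | X + Y = 8] = (0 + 2 + 4 + 6) / 4 = 3.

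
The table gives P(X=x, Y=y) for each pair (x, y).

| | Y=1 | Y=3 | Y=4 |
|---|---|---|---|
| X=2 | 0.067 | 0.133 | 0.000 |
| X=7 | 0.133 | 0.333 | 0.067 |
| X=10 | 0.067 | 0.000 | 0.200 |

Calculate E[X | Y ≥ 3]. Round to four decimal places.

P(Y ≥ 3) = 0.733.
Σ X·P over the event = 2·(0.133) + 7·(0.333) + 7·(0.067) + 10·(0.200) = 5.066.
E[X | Y ≥ 3] = (5.066) / (0.733) = 6.9113.

6.9113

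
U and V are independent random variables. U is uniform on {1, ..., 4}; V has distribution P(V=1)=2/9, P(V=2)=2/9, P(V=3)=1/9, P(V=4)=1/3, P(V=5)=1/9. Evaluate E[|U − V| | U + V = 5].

9/4

P(U + V = 5) = 2/9.
Summing |U−V|·P(x,y) over outcomes with U + V = 5 gives 1/2.
E[|U − V| | U + V = 5] = (1/2) / (2/9) = 9/4.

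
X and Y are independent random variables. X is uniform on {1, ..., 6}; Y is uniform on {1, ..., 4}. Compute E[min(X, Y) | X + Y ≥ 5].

P(X + Y ≥ 5) = 3/4.
Summing min(X,Y)·P(x,y) over outcomes with X + Y ≥ 5 gives 43/24.
E[min(X, Y) | X + Y ≥ 5] = (43/24) / (3/4) = 43/18.

43/18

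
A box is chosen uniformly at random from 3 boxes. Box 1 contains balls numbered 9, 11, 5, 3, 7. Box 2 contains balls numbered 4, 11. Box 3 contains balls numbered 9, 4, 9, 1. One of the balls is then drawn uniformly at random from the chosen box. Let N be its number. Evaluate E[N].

27/4

E[N | box 1] = (9+11+5+3+7)/5 = 7.
E[N | box 2] = (4+11)/2 = 15/2.
E[N | box 3] = (9+4+9+1)/4 = 23/4.
E[N] = (1/3)·(7) + (1/3)·(15/2) + (1/3)·(23/4) = 27/4.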